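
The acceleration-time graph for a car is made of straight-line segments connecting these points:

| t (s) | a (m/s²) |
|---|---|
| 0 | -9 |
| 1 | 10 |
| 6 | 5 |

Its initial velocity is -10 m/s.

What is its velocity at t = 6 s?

Δv equals the area under the a-t graph; then v = v₀ + Δv.
0–1 s: ½(-9 + 10)(1) = 0.5 m/s
1–6 s: ½(10 + 5)(5) = 37.5 m/s
Δv = 38 m/s, so v(6) = -10 + (38) = 28 m/s.

28 m/s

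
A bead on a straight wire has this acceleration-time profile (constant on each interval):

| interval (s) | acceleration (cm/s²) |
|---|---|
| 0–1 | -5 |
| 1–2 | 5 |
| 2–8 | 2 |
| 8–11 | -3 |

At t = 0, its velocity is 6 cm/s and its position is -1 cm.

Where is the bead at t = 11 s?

118.5 cm

On each constant-a segment, Δv = aΔt and Δx = v₀Δt + ½aΔt²; chain segment to segment.
0–1 s: v starts 6 cm/s; Δx = 6·1 + ½·-5·1² = 3.5 cm; v ends 1 cm/s.
1–2 s: v starts 1 cm/s; Δx = 1·1 + ½·5·1² = 3.5 cm; v ends 6 cm/s.
2–8 s: v starts 6 cm/s; Δx = 6·6 + ½·2·6² = 72 cm; v ends 18 cm/s.
8–11 s: v starts 18 cm/s; Δx = 18·3 + ½·-3·3² = 40.5 cm; v ends 9 cm/s.
x(11) = -1 + Σ Δx = 118.5 cm.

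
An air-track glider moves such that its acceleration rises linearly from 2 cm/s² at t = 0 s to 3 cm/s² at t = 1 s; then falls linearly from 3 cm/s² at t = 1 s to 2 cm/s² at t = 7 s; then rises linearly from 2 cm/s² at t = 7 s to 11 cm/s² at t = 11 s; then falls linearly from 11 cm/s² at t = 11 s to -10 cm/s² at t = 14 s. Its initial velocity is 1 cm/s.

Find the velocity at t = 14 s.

46 cm/s

Δv equals the area under the a-t graph; then v = v₀ + Δv.
0–1 s: ½(2 + 3)(1) = 2.5 cm/s
1–7 s: ½(3 + 2)(6) = 15 cm/s
7–11 s: ½(2 + 11)(4) = 26 cm/s
11–14 s: ½(11 + -10)(3) = 1.5 cm/s
Δv = 45 cm/s, so v(14) = 1 + (45) = 46 cm/s.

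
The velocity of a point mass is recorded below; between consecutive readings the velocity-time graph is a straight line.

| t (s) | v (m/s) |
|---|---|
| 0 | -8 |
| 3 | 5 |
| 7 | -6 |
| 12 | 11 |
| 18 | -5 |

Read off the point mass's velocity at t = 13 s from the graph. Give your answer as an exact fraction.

On 12–18 s the graph is linear from 11 to -5 m/s: v(13) = 11 + (-5 − 11)·(13 − 12)/(18 − 12) = 25/3 m/s.

25/3 m/s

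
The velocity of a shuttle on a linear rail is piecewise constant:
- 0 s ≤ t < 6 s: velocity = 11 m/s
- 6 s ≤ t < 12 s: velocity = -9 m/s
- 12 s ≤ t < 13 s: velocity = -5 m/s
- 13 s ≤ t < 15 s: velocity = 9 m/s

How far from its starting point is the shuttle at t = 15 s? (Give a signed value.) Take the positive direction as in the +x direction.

Displacement is the signed area under the v-t curve.
0–6 s: 11 × 6 = 66 m
6–12 s: -9 × 6 = -54 m
12–13 s: -5 × 1 = -5 m
13–15 s: 9 × 2 = 18 m
Net displacement = 25 m

25 m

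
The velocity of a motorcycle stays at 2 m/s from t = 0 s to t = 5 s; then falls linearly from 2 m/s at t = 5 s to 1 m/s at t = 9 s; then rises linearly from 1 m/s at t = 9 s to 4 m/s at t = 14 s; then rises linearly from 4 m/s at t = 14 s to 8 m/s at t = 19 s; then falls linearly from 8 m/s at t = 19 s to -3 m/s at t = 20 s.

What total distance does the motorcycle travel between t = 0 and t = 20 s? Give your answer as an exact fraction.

680/11 m

Total distance travelled is ∫|v| dt — sum the magnitudes of each area piece.
0–5 s: |2| × 5 = 10 m
5–9 s: |½(2 + 1)(4)| = 6 m
9–14 s: |½(1 + 4)(5)| = 12.5 m
14–19 s: |½(4 + 8)(5)| = 30 m
19–20 s: v = 0 at t = 217/11 s; triangle areas 32/11 + 9/22 = 73/22 m
Total distance = 680/11 m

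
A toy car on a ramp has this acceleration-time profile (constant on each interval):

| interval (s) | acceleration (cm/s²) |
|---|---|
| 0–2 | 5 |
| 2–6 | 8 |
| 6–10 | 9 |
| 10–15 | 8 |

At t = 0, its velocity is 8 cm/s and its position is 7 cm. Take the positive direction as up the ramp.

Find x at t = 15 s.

971 cm

On each constant-a segment, Δv = aΔt and Δx = v₀Δt + ½aΔt²; chain segment to segment.
0–2 s: v starts 8 cm/s; Δx = 8·2 + ½·5·2² = 26 cm; v ends 18 cm/s.
2–6 s: v starts 18 cm/s; Δx = 18·4 + ½·8·4² = 136 cm; v ends 50 cm/s.
6–10 s: v starts 50 cm/s; Δx = 50·4 + ½·9·4² = 272 cm; v ends 86 cm/s.
10–15 s: v starts 86 cm/s; Δx = 86·5 + ½·8·5² = 530 cm; v ends 126 cm/s.
x(15) = 7 + Σ Δx = 971 cm.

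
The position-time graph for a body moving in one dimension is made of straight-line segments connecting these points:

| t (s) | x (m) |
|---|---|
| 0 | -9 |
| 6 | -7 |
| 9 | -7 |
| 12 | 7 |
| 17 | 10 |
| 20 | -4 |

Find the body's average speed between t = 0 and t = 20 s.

Average speed = (total path length)/(elapsed time); on a piecewise-linear x-t graph the path length is Σ|Δx|.
0–6 s: |Δx| = |-7 − -9| = 2 m
6–9 s: |Δx| = |-7 − -7| = 0 m
9–12 s: |Δx| = |7 − -7| = 14 m
12–17 s: |Δx| = |10 − 7| = 3 m
17–20 s: |Δx| = |-4 − 10| = 14 m
Total path = 33 m; average speed = 33/20 = 1.65 m/s.

1.65 m/s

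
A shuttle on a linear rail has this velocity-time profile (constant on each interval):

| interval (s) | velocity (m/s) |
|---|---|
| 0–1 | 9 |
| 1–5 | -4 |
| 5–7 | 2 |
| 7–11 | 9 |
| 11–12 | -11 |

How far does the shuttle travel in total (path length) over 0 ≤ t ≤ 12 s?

Total distance travelled is ∫|v| dt — sum the magnitudes of each area piece.
0–1 s: |9| × 1 = 9 m
1–5 s: |-4| × 4 = 16 m
5–7 s: |2| × 2 = 4 m
7–11 s: |9| × 4 = 36 m
11–12 s: |-11| × 1 = 11 m
Total distance = 76 m

76 m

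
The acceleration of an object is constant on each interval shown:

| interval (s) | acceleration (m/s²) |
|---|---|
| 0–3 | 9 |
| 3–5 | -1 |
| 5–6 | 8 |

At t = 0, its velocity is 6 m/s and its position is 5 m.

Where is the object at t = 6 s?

162.5 m

On each constant-a segment, Δv = aΔt and Δx = v₀Δt + ½aΔt²; chain segment to segment.
0–3 s: v starts 6 m/s; Δx = 6·3 + ½·9·3² = 58.5 m; v ends 33 m/s.
3–5 s: v starts 33 m/s; Δx = 33·2 + ½·-1·2² = 64 m; v ends 31 m/s.
5–6 s: v starts 31 m/s; Δx = 31·1 + ½·8·1² = 35 m; v ends 39 m/s.
x(6) = 5 + Σ Δx = 162.5 m.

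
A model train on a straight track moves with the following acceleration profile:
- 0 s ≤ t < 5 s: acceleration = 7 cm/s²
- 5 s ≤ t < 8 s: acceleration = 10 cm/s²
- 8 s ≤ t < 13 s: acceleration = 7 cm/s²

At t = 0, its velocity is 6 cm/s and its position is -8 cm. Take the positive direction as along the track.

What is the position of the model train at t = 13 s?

On each constant-a segment, Δv = aΔt and Δx = v₀Δt + ½aΔt²; chain segment to segment.
0–5 s: v starts 6 cm/s; Δx = 6·5 + ½·7·5² = 117.5 cm; v ends 41 cm/s.
5–8 s: v starts 41 cm/s; Δx = 41·3 + ½·10·3² = 168 cm; v ends 71 cm/s.
8–13 s: v starts 71 cm/s; Δx = 71·5 + ½·7·5² = 442.5 cm; v ends 106 cm/s.
x(13) = -8 + Σ Δx = 720 cm.

720 cm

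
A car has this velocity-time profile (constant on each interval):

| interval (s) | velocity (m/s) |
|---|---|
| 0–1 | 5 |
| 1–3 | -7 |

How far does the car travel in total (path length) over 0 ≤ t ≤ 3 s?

19 m

Distance (not displacement) is the total path length: add the absolute areas under v-t.
0–1 s: |5| × 1 = 5 m
1–3 s: |-7| × 2 = 14 m
Total distance = 19 m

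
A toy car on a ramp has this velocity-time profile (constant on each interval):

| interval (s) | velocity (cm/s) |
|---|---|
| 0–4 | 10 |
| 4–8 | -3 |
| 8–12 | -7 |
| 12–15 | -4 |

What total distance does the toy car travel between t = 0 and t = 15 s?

92 cm

Distance (not displacement) is the total path length: add the absolute areas under v-t.
0–4 s: |10| × 4 = 40 cm
4–8 s: |-3| × 4 = 12 cm
8–12 s: |-7| × 4 = 28 cm
12–15 s: |-4| × 3 = 12 cm
Total distance = 92 cm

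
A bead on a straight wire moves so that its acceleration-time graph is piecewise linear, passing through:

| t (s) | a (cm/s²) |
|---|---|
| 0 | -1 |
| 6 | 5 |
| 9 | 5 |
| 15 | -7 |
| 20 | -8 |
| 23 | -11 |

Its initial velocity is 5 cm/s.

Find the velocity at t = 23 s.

Δv equals the area under the a-t graph; then v = v₀ + Δv.
0–6 s: ½(-1 + 5)(6) = 12 cm/s
6–9 s: 5 × 3 = 15 cm/s
9–15 s: ½(5 + -7)(6) = -6 cm/s
15–20 s: ½(-7 + -8)(5) = -37.5 cm/s
20–23 s: ½(-8 + -11)(3) = -28.5 cm/s
Δv = -45 cm/s, so v(23) = 5 + (-45) = -40 cm/s.

-40 cm/s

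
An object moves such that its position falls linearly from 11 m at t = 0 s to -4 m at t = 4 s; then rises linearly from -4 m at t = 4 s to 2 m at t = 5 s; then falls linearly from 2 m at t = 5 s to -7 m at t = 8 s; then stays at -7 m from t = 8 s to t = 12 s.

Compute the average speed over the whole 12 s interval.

2.5 m/s

Average speed = (total path length)/(elapsed time); on a piecewise-linear x-t graph the path length is Σ|Δx|.
0–4 s: |Δx| = |-4 − 11| = 15 m
4–5 s: |Δx| = |2 − -4| = 6 m
5–8 s: |Δx| = |-7 − 2| = 9 m
8–12 s: |Δx| = |-7 − -7| = 0 m
Total path = 30 m; average speed = 30/12 = 2.5 m/s.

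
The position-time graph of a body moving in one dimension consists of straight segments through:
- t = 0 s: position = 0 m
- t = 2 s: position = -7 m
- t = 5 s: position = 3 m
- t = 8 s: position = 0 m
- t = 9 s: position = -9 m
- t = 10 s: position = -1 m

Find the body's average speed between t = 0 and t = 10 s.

Average speed = (total path length)/(elapsed time); on a piecewise-linear x-t graph the path length is Σ|Δx|.
0–2 s: |Δx| = |-7 − 0| = 7 m
2–5 s: |Δx| = |3 − -7| = 10 m
5–8 s: |Δx| = |0 − 3| = 3 m
8–9 s: |Δx| = |-9 − 0| = 9 m
9–10 s: |Δx| = |-1 − -9| = 8 m
Total path = 37 m; average speed = 37/10 = 3.7 m/s.

3.7 m/s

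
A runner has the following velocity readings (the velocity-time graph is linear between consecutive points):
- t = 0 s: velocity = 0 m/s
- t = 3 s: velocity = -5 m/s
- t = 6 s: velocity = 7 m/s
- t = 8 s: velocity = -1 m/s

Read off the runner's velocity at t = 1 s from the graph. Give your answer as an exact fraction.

On 0–3 s the graph is linear from 0 to -5 m/s: v(1) = 0 + (-5 − 0)·(1 − 0)/(3 − 0) = -5/3 m/s.

-5/3 m/s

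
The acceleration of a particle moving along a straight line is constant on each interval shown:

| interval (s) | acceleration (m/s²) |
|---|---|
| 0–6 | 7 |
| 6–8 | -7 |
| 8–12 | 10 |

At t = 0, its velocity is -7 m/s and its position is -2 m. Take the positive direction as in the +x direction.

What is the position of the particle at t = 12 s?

302 m

On each constant-a segment, Δv = aΔt and Δx = v₀Δt + ½aΔt²; chain segment to segment.
0–6 s: v starts -7 m/s; Δx = -7·6 + ½·7·6² = 84 m; v ends 35 m/s.
6–8 s: v starts 35 m/s; Δx = 35·2 + ½·-7·2² = 56 m; v ends 21 m/s.
8–12 s: v starts 21 m/s; Δx = 21·4 + ½·10·4² = 164 m; v ends 61 m/s.
x(12) = -2 + Σ Δx = 302 m.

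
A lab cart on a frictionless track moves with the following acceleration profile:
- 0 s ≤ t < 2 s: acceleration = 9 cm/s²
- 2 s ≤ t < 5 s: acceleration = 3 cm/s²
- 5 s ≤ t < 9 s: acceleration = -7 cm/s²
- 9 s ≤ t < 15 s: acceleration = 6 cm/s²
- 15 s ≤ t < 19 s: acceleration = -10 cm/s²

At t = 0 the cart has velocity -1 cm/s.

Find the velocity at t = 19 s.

Δv equals the area under the a-t graph; then v = v₀ + Δv.
0–2 s: 9 × 2 = 18 cm/s
2–5 s: 3 × 3 = 9 cm/s
5–9 s: -7 × 4 = -28 cm/s
9–15 s: 6 × 6 = 36 cm/s
15–19 s: -10 × 4 = -40 cm/s
Δv = -5 cm/s, so v(19) = -1 + (-5) = -6 cm/s.

-6 cm/s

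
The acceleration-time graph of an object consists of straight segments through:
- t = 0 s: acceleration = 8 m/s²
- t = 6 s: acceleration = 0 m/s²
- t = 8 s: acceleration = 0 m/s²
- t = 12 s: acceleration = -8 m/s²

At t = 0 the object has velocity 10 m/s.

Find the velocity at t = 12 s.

18 m/s

Δv equals the area under the a-t graph; then v = v₀ + Δv.
0–6 s: ½(8 + 0)(6) = 24 m/s
6–8 s: 0 × 2 = 0 m/s
8–12 s: ½(0 + -8)(4) = -16 m/s
Δv = 8 m/s, so v(12) = 10 + (8) = 18 m/s.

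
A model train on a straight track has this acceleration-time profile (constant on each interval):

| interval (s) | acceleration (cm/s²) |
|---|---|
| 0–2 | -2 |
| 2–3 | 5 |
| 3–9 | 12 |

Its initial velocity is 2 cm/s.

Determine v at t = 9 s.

75 cm/s

Δv equals the area under the a-t graph; then v = v₀ + Δv.
0–2 s: -2 × 2 = -4 cm/s
2–3 s: 5 × 1 = 5 cm/s
3–9 s: 12 × 6 = 72 cm/s
Δv = 73 cm/s, so v(9) = 2 + (73) = 75 cm/s.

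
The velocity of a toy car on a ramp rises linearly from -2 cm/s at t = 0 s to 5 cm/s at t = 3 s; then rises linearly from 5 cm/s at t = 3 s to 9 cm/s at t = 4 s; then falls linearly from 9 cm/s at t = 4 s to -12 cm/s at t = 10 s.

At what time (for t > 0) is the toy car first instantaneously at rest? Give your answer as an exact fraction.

t = 6/7 s

v changes sign on 0–3 s (from -2 to 5); the graph is linear there, so v = 0 at t = 0 + (2)·(3 − 0)/(5 − -2) = 6/7 s.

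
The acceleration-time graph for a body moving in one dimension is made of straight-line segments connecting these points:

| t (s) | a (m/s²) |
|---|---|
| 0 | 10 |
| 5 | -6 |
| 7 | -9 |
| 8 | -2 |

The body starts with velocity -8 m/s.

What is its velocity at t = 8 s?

-18.5 m/s

Δv equals the area under the a-t graph; then v = v₀ + Δv.
0–5 s: ½(10 + -6)(5) = 10 m/s
5–7 s: ½(-6 + -9)(2) = -15 m/s
7–8 s: ½(-9 + -2)(1) = -5.5 m/s
Δv = -10.5 m/s, so v(8) = -8 + (-10.5) = -18.5 m/s.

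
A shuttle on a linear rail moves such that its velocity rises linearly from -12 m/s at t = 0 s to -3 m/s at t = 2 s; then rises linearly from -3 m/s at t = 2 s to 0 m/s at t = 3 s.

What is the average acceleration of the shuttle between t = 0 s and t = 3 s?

Average acceleration = Δv/Δt = (0 − -12)/(3 − 0) = 4 m/s².

4 m/s²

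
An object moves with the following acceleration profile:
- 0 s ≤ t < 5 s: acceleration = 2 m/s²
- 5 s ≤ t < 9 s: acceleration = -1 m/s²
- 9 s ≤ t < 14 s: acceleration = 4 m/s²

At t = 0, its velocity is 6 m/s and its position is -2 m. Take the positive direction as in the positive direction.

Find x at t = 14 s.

219 m

On each constant-a segment, Δv = aΔt and Δx = v₀Δt + ½aΔt²; chain segment to segment.
0–5 s: v starts 6 m/s; Δx = 6·5 + ½·2·5² = 55 m; v ends 16 m/s.
5–9 s: v starts 16 m/s; Δx = 16·4 + ½·-1·4² = 56 m; v ends 12 m/s.
9–14 s: v starts 12 m/s; Δx = 12·5 + ½·4·5² = 110 m; v ends 32 m/s.
x(14) = -2 + Σ Δx = 219 m.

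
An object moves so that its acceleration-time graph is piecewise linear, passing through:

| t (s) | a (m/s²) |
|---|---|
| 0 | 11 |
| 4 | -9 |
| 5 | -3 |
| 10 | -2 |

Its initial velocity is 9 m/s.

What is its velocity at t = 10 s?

Δv equals the area under the a-t graph; then v = v₀ + Δv.
0–4 s: ½(11 + -9)(4) = 4 m/s
4–5 s: ½(-9 + -3)(1) = -6 m/s
5–10 s: ½(-3 + -2)(5) = -12.5 m/s
Δv = -14.5 m/s, so v(10) = 9 + (-14.5) = -5.5 m/s.

-5.5 m/s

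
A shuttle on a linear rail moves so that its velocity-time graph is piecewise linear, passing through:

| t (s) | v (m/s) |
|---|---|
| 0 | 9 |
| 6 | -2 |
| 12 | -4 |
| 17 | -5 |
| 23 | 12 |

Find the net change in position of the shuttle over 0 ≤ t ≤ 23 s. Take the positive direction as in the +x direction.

1.5 m

Displacement is the signed area under the v-t curve.
0–6 s: ½(9 + -2)(6) = 21 m
6–12 s: ½(-2 + -4)(6) = -18 m
12–17 s: ½(-4 + -5)(5) = -22.5 m
17–23 s: ½(-5 + 12)(6) = 21 m
Net displacement = 1.5 m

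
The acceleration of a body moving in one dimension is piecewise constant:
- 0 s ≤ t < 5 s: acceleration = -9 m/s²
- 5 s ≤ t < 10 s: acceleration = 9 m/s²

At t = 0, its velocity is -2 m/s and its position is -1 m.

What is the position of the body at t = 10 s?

On each constant-a segment, Δv = aΔt and Δx = v₀Δt + ½aΔt²; chain segment to segment.
0–5 s: v starts -2 m/s; Δx = -2·5 + ½·-9·5² = -122.5 m; v ends -47 m/s.
5–10 s: v starts -47 m/s; Δx = -47·5 + ½·9·5² = -122.5 m; v ends -2 m/s.
x(10) = -1 + Σ Δx = -246 m.

-246 m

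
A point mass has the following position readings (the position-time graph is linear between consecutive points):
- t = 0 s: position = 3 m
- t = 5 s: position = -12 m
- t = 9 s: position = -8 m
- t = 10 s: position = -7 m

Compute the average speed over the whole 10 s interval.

Average speed = (total path length)/(elapsed time); on a piecewise-linear x-t graph the path length is Σ|Δx|.
0–5 s: |Δx| = |-12 − 3| = 15 m
5–9 s: |Δx| = |-8 − -12| = 4 m
9–10 s: |Δx| = |-7 − -8| = 1 m
Total path = 20 m; average speed = 20/10 = 2 m/s.

2 m/s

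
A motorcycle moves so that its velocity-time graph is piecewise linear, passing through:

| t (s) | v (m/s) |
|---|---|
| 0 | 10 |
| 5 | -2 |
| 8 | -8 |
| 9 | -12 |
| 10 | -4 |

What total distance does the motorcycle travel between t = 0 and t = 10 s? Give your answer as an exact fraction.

Distance (not displacement) is the total path length: add the absolute areas under v-t.
0–5 s: v = 0 at t = 25/6 s; triangle areas 125/6 + 5/6 = 65/3 m
5–8 s: |½(-2 + -8)(3)| = 15 m
8–9 s: |½(-8 + -12)(1)| = 10 m
9–10 s: |½(-12 + -4)(1)| = 8 m
Total distance = 164/3 m

164/3 m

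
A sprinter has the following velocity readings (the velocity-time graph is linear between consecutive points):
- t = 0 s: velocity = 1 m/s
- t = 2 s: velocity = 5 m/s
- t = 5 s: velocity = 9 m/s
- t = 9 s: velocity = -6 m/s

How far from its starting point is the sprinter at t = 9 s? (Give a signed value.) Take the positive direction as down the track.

Net displacement equals the area under the velocity-time graph (areas below the axis count negative).
0–2 s: ½(1 + 5)(2) = 6 m
2–5 s: ½(5 + 9)(3) = 21 m
5–9 s: ½(9 + -6)(4) = 6 m
Net displacement = 33 m

33 m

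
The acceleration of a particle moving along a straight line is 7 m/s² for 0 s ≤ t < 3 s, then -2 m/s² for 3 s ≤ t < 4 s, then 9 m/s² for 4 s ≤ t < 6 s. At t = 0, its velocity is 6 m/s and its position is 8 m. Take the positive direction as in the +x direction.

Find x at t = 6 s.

151.5 m

On each constant-a segment, Δv = aΔt and Δx = v₀Δt + ½aΔt²; chain segment to segment.
0–3 s: v starts 6 m/s; Δx = 6·3 + ½·7·3² = 49.5 m; v ends 27 m/s.
3–4 s: v starts 27 m/s; Δx = 27·1 + ½·-2·1² = 26 m; v ends 25 m/s.
4–6 s: v starts 25 m/s; Δx = 25·2 + ½·9·2² = 68 m; v ends 43 m/s.
x(6) = 8 + Σ Δx = 151.5 m.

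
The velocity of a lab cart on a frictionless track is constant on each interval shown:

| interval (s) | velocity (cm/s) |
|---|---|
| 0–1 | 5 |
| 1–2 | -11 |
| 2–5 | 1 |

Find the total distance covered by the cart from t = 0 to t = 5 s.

19 cm

Distance (not displacement) is the total path length: add the absolute areas under v-t.
0–1 s: |5| × 1 = 5 cm
1–2 s: |-11| × 1 = 11 cm
2–5 s: |1| × 3 = 3 cm
Total distance = 19 cm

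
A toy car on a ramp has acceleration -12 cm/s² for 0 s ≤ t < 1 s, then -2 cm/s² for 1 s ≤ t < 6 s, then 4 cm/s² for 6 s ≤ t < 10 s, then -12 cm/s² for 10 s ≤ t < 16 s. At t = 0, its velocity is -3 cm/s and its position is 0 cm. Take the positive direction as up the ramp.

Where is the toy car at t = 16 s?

-447 cm

On each constant-a segment, Δv = aΔt and Δx = v₀Δt + ½aΔt²; chain segment to segment.
0–1 s: v starts -3 cm/s; Δx = -3·1 + ½·-12·1² = -9 cm; v ends -15 cm/s.
1–6 s: v starts -15 cm/s; Δx = -15·5 + ½·-2·5² = -100 cm; v ends -25 cm/s.
6–10 s: v starts -25 cm/s; Δx = -25·4 + ½·4·4² = -68 cm; v ends -9 cm/s.
10–16 s: v starts -9 cm/s; Δx = -9·6 + ½·-12·6² = -270 cm; v ends -81 cm/s.
x(16) = 0 + Σ Δx = -447 cm.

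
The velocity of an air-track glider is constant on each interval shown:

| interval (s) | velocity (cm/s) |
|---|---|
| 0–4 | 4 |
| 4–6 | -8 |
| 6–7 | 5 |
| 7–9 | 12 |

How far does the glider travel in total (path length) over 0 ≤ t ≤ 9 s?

Distance (not displacement) is the total path length: add the absolute areas under v-t.
0–4 s: |4| × 4 = 16 cm
4–6 s: |-8| × 2 = 16 cm
6–7 s: |5| × 1 = 5 cm
7–9 s: |12| × 2 = 24 cm
Total distance = 61 cm

61 cm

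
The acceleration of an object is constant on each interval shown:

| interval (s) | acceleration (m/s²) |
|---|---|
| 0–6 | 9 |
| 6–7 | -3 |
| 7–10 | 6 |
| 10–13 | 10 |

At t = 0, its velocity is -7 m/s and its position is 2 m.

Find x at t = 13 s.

On each constant-a segment, Δv = aΔt and Δx = v₀Δt + ½aΔt²; chain segment to segment.
0–6 s: v starts -7 m/s; Δx = -7·6 + ½·9·6² = 120 m; v ends 47 m/s.
6–7 s: v starts 47 m/s; Δx = 47·1 + ½·-3·1² = 45.5 m; v ends 44 m/s.
7–10 s: v starts 44 m/s; Δx = 44·3 + ½·6·3² = 159 m; v ends 62 m/s.
10–13 s: v starts 62 m/s; Δx = 62·3 + ½·10·3² = 231 m; v ends 92 m/s.
x(13) = 2 + Σ Δx = 557.5 m.

557.5 m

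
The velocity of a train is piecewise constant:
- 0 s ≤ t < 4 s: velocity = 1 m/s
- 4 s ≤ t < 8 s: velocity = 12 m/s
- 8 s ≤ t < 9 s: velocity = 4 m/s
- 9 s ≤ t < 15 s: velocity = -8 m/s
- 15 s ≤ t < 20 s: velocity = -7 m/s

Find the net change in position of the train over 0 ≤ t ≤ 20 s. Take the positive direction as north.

Displacement is the signed area under the v-t curve.
0–4 s: 1 × 4 = 4 m
4–8 s: 12 × 4 = 48 m
8–9 s: 4 × 1 = 4 m
9–15 s: -8 × 6 = -48 m
15–20 s: -7 × 5 = -35 m
Net displacement = -27 m

-27 m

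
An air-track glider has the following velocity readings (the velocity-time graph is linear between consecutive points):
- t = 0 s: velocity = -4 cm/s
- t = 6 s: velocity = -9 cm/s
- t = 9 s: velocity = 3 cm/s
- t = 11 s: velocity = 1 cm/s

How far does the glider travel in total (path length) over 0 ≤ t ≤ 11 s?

Total distance travelled is ∫|v| dt — sum the magnitudes of each area piece.
0–6 s: |½(-4 + -9)(6)| = 39 cm
6–9 s: v = 0 at t = 8.25 s; triangle areas 10.125 + 1.125 = 11.25 cm
9–11 s: |½(3 + 1)(2)| = 4 cm
Total distance = 54.25 cm

54.25 cm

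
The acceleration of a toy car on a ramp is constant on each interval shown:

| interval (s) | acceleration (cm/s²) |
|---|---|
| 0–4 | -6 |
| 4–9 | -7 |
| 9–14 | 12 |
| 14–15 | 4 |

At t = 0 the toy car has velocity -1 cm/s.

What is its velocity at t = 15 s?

4 cm/s

Δv equals the area under the a-t graph; then v = v₀ + Δv.
0–4 s: -6 × 4 = -24 cm/s
4–9 s: -7 × 5 = -35 cm/s
9–14 s: 12 × 5 = 60 cm/s
14–15 s: 4 × 1 = 4 cm/s
Δv = 5 cm/s, so v(15) = -1 + (5) = 4 cm/s.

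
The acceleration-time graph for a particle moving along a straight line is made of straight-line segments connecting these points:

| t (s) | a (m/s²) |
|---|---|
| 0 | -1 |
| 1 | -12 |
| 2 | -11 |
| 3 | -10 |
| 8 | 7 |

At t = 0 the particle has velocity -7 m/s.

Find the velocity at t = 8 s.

Δv equals the area under the a-t graph; then v = v₀ + Δv.
0–1 s: ½(-1 + -12)(1) = -6.5 m/s
1–2 s: ½(-12 + -11)(1) = -11.5 m/s
2–3 s: ½(-11 + -10)(1) = -10.5 m/s
3–8 s: ½(-10 + 7)(5) = -7.5 m/s
Δv = -36 m/s, so v(8) = -7 + (-36) = -43 m/s.

-43 m/s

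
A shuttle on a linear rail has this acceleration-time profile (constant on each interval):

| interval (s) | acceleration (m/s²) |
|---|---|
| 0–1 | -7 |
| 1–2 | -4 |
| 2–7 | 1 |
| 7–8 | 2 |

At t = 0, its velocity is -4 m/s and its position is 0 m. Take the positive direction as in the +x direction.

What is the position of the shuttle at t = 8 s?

-92 m

On each constant-a segment, Δv = aΔt and Δx = v₀Δt + ½aΔt²; chain segment to segment.
0–1 s: v starts -4 m/s; Δx = -4·1 + ½·-7·1² = -7.5 m; v ends -11 m/s.
1–2 s: v starts -11 m/s; Δx = -11·1 + ½·-4·1² = -13 m; v ends -15 m/s.
2–7 s: v starts -15 m/s; Δx = -15·5 + ½·1·5² = -62.5 m; v ends -10 m/s.
7–8 s: v starts -10 m/s; Δx = -10·1 + ½·2·1² = -9 m; v ends -8 m/s.
x(8) = 0 + Σ Δx = -92 m.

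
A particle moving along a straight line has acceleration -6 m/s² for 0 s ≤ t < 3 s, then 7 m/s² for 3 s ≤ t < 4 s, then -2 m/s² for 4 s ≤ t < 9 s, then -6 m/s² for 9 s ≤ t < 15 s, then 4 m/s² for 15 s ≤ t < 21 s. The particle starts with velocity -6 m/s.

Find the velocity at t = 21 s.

Δv equals the area under the a-t graph; then v = v₀ + Δv.
0–3 s: -6 × 3 = -18 m/s
3–4 s: 7 × 1 = 7 m/s
4–9 s: -2 × 5 = -10 m/s
9–15 s: -6 × 6 = -36 m/s
15–21 s: 4 × 6 = 24 m/s
Δv = -33 m/s, so v(21) = -6 + (-33) = -39 m/s.

-39 m/s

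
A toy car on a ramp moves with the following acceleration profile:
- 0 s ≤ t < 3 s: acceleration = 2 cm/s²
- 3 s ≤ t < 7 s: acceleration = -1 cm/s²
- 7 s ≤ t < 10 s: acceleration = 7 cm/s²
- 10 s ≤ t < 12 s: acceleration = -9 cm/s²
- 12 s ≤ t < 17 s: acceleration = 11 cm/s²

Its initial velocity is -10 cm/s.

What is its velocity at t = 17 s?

50 cm/s

Δv equals the area under the a-t graph; then v = v₀ + Δv.
0–3 s: 2 × 3 = 6 cm/s
3–7 s: -1 × 4 = -4 cm/s
7–10 s: 7 × 3 = 21 cm/s
10–12 s: -9 × 2 = -18 cm/s
12–17 s: 11 × 5 = 55 cm/s
Δv = 60 cm/s, so v(17) = -10 + (60) = 50 cm/s.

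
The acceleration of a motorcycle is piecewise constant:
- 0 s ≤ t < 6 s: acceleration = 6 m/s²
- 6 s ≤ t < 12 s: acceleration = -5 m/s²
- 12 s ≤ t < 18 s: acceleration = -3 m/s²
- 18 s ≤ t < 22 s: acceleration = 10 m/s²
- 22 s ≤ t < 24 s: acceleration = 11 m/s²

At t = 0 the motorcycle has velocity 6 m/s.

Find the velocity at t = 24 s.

Δv equals the area under the a-t graph; then v = v₀ + Δv.
0–6 s: 6 × 6 = 36 m/s
6–12 s: -5 × 6 = -30 m/s
12–18 s: -3 × 6 = -18 m/s
18–22 s: 10 × 4 = 40 m/s
22–24 s: 11 × 2 = 22 m/s
Δv = 50 m/s, so v(24) = 6 + (50) = 56 m/s.

56 m/s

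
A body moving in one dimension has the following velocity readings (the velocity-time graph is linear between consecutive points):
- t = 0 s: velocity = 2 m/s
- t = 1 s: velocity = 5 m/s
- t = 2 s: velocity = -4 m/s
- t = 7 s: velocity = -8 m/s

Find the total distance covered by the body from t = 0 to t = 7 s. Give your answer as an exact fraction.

Distance (not displacement) is the total path length: add the absolute areas under v-t.
0–1 s: |½(2 + 5)(1)| = 3.5 m
1–2 s: v = 0 at t = 14/9 s; triangle areas 25/18 + 8/9 = 41/18 m
2–7 s: |½(-4 + -8)(5)| = 30 m
Total distance = 322/9 m

322/9 m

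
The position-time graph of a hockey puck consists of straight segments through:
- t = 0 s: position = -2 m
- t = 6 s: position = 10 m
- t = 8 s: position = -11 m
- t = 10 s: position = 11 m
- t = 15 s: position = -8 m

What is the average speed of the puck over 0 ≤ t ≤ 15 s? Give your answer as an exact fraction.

Average speed = (total path length)/(elapsed time); on a piecewise-linear x-t graph the path length is Σ|Δx|.
0–6 s: |Δx| = |10 − -2| = 12 m
6–8 s: |Δx| = |-11 − 10| = 21 m
8–10 s: |Δx| = |11 − -11| = 22 m
10–15 s: |Δx| = |-8 − 11| = 19 m
Total path = 74 m; average speed = 74/15 = 74/15 m/s.

74/15 m/s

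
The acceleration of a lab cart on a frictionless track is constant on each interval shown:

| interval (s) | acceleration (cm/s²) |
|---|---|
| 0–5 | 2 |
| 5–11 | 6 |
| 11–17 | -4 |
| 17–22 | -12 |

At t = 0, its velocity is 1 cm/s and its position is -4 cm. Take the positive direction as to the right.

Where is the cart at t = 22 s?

On each constant-a segment, Δv = aΔt and Δx = v₀Δt + ½aΔt²; chain segment to segment.
0–5 s: v starts 1 cm/s; Δx = 1·5 + ½·2·5² = 30 cm; v ends 11 cm/s.
5–11 s: v starts 11 cm/s; Δx = 11·6 + ½·6·6² = 174 cm; v ends 47 cm/s.
11–17 s: v starts 47 cm/s; Δx = 47·6 + ½·-4·6² = 210 cm; v ends 23 cm/s.
17–22 s: v starts 23 cm/s; Δx = 23·5 + ½·-12·5² = -35 cm; v ends -37 cm/s.
x(22) = -4 + Σ Δx = 375 cm.

375 cm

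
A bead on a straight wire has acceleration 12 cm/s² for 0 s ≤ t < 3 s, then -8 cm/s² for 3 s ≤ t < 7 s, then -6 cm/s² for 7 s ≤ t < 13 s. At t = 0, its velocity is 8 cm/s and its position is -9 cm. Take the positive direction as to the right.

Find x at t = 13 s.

On each constant-a segment, Δv = aΔt and Δx = v₀Δt + ½aΔt²; chain segment to segment.
0–3 s: v starts 8 cm/s; Δx = 8·3 + ½·12·3² = 78 cm; v ends 44 cm/s.
3–7 s: v starts 44 cm/s; Δx = 44·4 + ½·-8·4² = 112 cm; v ends 12 cm/s.
7–13 s: v starts 12 cm/s; Δx = 12·6 + ½·-6·6² = -36 cm; v ends -24 cm/s.
x(13) = -9 + Σ Δx = 145 cm.

145 cm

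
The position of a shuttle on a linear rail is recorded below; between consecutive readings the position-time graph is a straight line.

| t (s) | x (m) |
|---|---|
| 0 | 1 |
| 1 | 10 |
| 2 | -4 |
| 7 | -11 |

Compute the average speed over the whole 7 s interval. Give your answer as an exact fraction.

Average speed = (total path length)/(elapsed time); on a piecewise-linear x-t graph the path length is Σ|Δx|.
0–1 s: |Δx| = |10 − 1| = 9 m
1–2 s: |Δx| = |-4 − 10| = 14 m
2–7 s: |Δx| = |-11 − -4| = 7 m
Total path = 30 m; average speed = 30/7 = 30/7 m/s.

30/7 m/s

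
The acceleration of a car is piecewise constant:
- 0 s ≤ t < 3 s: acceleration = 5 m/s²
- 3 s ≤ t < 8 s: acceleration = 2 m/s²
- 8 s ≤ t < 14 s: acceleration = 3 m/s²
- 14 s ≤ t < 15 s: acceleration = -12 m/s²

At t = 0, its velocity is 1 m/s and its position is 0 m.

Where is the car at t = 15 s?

On each constant-a segment, Δv = aΔt and Δx = v₀Δt + ½aΔt²; chain segment to segment.
0–3 s: v starts 1 m/s; Δx = 1·3 + ½·5·3² = 25.5 m; v ends 16 m/s.
3–8 s: v starts 16 m/s; Δx = 16·5 + ½·2·5² = 105 m; v ends 26 m/s.
8–14 s: v starts 26 m/s; Δx = 26·6 + ½·3·6² = 210 m; v ends 44 m/s.
14–15 s: v starts 44 m/s; Δx = 44·1 + ½·-12·1² = 38 m; v ends 32 m/s.
x(15) = 0 + Σ Δx = 378.5 m.

378.5 m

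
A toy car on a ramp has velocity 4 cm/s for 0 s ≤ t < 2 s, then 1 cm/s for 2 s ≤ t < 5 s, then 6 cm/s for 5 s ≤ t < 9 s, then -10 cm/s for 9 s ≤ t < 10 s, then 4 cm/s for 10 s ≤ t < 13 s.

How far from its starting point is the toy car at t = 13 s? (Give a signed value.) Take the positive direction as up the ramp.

37 cm

Displacement is the signed area under the v-t curve.
0–2 s: 4 × 2 = 8 cm
2–5 s: 1 × 3 = 3 cm
5–9 s: 6 × 4 = 24 cm
9–10 s: -10 × 1 = -10 cm
10–13 s: 4 × 3 = 12 cm
Net displacement = 37 cm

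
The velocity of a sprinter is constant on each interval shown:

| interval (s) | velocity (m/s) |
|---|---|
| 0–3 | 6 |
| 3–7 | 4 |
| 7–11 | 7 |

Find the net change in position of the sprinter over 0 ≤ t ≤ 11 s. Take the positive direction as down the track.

62 m

Displacement is the signed area under the v-t curve.
0–3 s: 6 × 3 = 18 m
3–7 s: 4 × 4 = 16 m
7–11 s: 7 × 4 = 28 m
Net displacement = 62 m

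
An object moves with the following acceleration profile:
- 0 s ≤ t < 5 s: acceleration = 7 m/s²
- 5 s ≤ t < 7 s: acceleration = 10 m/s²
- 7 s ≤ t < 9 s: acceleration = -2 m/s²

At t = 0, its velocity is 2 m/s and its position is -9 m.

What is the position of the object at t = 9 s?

On each constant-a segment, Δv = aΔt and Δx = v₀Δt + ½aΔt²; chain segment to segment.
0–5 s: v starts 2 m/s; Δx = 2·5 + ½·7·5² = 97.5 m; v ends 37 m/s.
5–7 s: v starts 37 m/s; Δx = 37·2 + ½·10·2² = 94 m; v ends 57 m/s.
7–9 s: v starts 57 m/s; Δx = 57·2 + ½·-2·2² = 110 m; v ends 53 m/s.
x(9) = -9 + Σ Δx = 292.5 m.

292.5 m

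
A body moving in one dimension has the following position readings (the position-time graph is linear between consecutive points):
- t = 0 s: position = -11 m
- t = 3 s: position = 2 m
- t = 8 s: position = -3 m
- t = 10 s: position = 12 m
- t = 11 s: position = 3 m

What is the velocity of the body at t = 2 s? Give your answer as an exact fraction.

Velocity is the slope of the x-t graph on 0–3 s: (2 − -11)/(3 − 0) = 13/3 m/s.

13/3 m/s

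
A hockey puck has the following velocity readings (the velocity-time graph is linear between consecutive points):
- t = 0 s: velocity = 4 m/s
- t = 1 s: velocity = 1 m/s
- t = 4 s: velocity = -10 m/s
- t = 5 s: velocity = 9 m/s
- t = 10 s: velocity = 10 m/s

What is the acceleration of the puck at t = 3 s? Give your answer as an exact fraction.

-11/3 m/s²

Acceleration is the slope of the v-t graph on 1–4 s: (-10 − 1)/(4 − 1) = -11/3 m/s².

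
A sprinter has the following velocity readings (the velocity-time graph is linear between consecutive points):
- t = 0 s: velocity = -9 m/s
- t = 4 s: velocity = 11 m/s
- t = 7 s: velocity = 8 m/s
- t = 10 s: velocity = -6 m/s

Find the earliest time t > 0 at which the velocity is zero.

t = 1.8 s

v changes sign on 0–4 s (from -9 to 11); the graph is linear there, so v = 0 at t = 0 + (9)·(4 − 0)/(11 − -9) = 1.8 s.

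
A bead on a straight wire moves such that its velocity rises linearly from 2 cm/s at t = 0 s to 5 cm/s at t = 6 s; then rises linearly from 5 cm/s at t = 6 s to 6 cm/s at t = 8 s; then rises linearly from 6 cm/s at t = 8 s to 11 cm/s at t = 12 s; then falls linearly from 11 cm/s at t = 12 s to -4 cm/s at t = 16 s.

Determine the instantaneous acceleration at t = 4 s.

0.5 cm/s²

Acceleration is the slope of the v-t graph on 0–6 s: (5 − 2)/(6 − 0) = 0.5 cm/s².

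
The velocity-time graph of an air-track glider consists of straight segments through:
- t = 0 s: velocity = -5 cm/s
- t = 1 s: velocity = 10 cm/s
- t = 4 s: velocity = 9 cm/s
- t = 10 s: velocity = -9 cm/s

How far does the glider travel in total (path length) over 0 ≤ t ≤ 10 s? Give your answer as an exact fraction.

Total distance travelled is ∫|v| dt — sum the magnitudes of each area piece.
0–1 s: v = 0 at t = 1/3 s; triangle areas 5/6 + 10/3 = 25/6 cm
1–4 s: |½(10 + 9)(3)| = 28.5 cm
4–10 s: v = 0 at t = 7 s; triangle areas 13.5 + 13.5 = 27 cm
Total distance = 179/3 cm

179/3 cm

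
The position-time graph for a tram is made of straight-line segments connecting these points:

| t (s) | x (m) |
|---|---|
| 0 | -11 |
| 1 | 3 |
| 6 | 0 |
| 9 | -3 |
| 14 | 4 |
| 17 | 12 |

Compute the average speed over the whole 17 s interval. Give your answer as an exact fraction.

Average speed = (total path length)/(elapsed time); on a piecewise-linear x-t graph the path length is Σ|Δx|.
0–1 s: |Δx| = |3 − -11| = 14 m
1–6 s: |Δx| = |0 − 3| = 3 m
6–9 s: |Δx| = |-3 − 0| = 3 m
9–14 s: |Δx| = |4 − -3| = 7 m
14–17 s: |Δx| = |12 − 4| = 8 m
Total path = 35 m; average speed = 35/17 = 35/17 m/s.

35/17 m/s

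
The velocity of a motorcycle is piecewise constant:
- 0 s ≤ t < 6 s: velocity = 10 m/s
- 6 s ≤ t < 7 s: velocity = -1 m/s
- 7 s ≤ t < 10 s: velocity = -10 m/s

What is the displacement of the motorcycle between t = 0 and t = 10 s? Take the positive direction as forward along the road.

Displacement is the signed area under the v-t curve.
0–6 s: 10 × 6 = 60 m
6–7 s: -1 × 1 = -1 m
7–10 s: -10 × 3 = -30 m
Net displacement = 29 m

29 m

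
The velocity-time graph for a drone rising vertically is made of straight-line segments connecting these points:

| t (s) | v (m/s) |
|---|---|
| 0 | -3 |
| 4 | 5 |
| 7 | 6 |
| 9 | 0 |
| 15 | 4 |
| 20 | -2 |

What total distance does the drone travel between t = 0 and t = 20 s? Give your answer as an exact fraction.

Total distance travelled is ∫|v| dt — sum the magnitudes of each area piece.
0–4 s: v = 0 at t = 1.5 s; triangle areas 2.25 + 6.25 = 8.5 m
4–7 s: |½(5 + 6)(3)| = 16.5 m
7–9 s: |½(6 + 0)(2)| = 6 m
9–15 s: |½(0 + 4)(6)| = 12 m
15–20 s: v = 0 at t = 55/3 s; triangle areas 20/3 + 5/3 = 25/3 m
Total distance = 154/3 m

154/3 m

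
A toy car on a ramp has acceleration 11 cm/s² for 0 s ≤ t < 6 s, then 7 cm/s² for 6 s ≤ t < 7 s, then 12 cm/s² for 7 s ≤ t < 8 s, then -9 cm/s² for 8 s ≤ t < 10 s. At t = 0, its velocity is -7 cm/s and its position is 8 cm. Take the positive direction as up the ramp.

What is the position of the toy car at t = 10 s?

On each constant-a segment, Δv = aΔt and Δx = v₀Δt + ½aΔt²; chain segment to segment.
0–6 s: v starts -7 cm/s; Δx = -7·6 + ½·11·6² = 156 cm; v ends 59 cm/s.
6–7 s: v starts 59 cm/s; Δx = 59·1 + ½·7·1² = 62.5 cm; v ends 66 cm/s.
7–8 s: v starts 66 cm/s; Δx = 66·1 + ½·12·1² = 72 cm; v ends 78 cm/s.
8–10 s: v starts 78 cm/s; Δx = 78·2 + ½·-9·2² = 138 cm; v ends 60 cm/s.
x(10) = 8 + Σ Δx = 436.5 cm.

436.5 cm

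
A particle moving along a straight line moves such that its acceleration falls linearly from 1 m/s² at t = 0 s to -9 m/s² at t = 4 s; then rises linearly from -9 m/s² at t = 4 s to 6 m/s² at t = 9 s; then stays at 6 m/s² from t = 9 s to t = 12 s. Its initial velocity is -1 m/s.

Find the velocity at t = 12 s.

Δv equals the area under the a-t graph; then v = v₀ + Δv.
0–4 s: ½(1 + -9)(4) = -16 m/s
4–9 s: ½(-9 + 6)(5) = -7.5 m/s
9–12 s: 6 × 3 = 18 m/s
Δv = -5.5 m/s, so v(12) = -1 + (-5.5) = -6.5 m/s.

-6.5 m/s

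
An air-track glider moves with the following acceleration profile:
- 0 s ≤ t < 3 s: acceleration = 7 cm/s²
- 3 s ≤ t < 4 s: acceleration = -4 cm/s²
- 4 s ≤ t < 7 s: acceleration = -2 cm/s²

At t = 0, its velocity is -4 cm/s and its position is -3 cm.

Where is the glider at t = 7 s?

On each constant-a segment, Δv = aΔt and Δx = v₀Δt + ½aΔt²; chain segment to segment.
0–3 s: v starts -4 cm/s; Δx = -4·3 + ½·7·3² = 19.5 cm; v ends 17 cm/s.
3–4 s: v starts 17 cm/s; Δx = 17·1 + ½·-4·1² = 15 cm; v ends 13 cm/s.
4–7 s: v starts 13 cm/s; Δx = 13·3 + ½·-2·3² = 30 cm; v ends 7 cm/s.
x(7) = -3 + Σ Δx = 61.5 cm.

61.5 cm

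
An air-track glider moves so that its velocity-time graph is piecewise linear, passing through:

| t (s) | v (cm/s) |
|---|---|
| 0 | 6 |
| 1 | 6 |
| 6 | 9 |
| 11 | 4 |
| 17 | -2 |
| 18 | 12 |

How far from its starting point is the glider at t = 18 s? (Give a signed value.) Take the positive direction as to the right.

87 cm

Displacement is the signed area under the v-t curve.
0–1 s: 6 × 1 = 6 cm
1–6 s: ½(6 + 9)(5) = 37.5 cm
6–11 s: ½(9 + 4)(5) = 32.5 cm
11–17 s: ½(4 + -2)(6) = 6 cm
17–18 s: ½(-2 + 12)(1) = 5 cm
Net displacement = 87 cm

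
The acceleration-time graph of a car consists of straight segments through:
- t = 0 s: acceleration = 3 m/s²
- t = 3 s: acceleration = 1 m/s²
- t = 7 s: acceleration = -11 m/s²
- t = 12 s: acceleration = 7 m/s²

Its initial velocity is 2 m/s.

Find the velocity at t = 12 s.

Δv equals the area under the a-t graph; then v = v₀ + Δv.
0–3 s: ½(3 + 1)(3) = 6 m/s
3–7 s: ½(1 + -11)(4) = -20 m/s
7–12 s: ½(-11 + 7)(5) = -10 m/s
Δv = -24 m/s, so v(12) = 2 + (-24) = -22 m/s.

-22 m/s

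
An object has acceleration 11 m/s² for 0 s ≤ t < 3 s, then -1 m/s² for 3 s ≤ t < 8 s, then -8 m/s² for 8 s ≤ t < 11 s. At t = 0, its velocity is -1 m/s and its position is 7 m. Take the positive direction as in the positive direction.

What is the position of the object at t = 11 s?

On each constant-a segment, Δv = aΔt and Δx = v₀Δt + ½aΔt²; chain segment to segment.
0–3 s: v starts -1 m/s; Δx = -1·3 + ½·11·3² = 46.5 m; v ends 32 m/s.
3–8 s: v starts 32 m/s; Δx = 32·5 + ½·-1·5² = 147.5 m; v ends 27 m/s.
8–11 s: v starts 27 m/s; Δx = 27·3 + ½·-8·3² = 45 m; v ends 3 m/s.
x(11) = 7 + Σ Δx = 246 m.

246 m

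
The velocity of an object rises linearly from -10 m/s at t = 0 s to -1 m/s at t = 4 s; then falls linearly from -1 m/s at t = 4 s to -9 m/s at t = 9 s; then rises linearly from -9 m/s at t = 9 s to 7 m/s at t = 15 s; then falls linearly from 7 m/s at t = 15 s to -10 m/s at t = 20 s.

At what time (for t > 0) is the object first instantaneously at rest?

v changes sign on 9–15 s (from -9 to 7); the graph is linear there, so v = 0 at t = 9 + (9)·(15 − 9)/(7 − -9) = 12.375 s.

t = 12.375 s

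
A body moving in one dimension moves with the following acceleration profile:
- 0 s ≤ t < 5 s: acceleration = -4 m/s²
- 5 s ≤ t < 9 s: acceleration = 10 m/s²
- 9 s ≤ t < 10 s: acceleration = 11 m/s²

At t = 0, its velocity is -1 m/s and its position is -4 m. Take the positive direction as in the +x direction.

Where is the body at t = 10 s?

On each constant-a segment, Δv = aΔt and Δx = v₀Δt + ½aΔt²; chain segment to segment.
0–5 s: v starts -1 m/s; Δx = -1·5 + ½·-4·5² = -55 m; v ends -21 m/s.
5–9 s: v starts -21 m/s; Δx = -21·4 + ½·10·4² = -4 m; v ends 19 m/s.
9–10 s: v starts 19 m/s; Δx = 19·1 + ½·11·1² = 24.5 m; v ends 30 m/s.
x(10) = -4 + Σ Δx = -38.5 m.

-38.5 m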